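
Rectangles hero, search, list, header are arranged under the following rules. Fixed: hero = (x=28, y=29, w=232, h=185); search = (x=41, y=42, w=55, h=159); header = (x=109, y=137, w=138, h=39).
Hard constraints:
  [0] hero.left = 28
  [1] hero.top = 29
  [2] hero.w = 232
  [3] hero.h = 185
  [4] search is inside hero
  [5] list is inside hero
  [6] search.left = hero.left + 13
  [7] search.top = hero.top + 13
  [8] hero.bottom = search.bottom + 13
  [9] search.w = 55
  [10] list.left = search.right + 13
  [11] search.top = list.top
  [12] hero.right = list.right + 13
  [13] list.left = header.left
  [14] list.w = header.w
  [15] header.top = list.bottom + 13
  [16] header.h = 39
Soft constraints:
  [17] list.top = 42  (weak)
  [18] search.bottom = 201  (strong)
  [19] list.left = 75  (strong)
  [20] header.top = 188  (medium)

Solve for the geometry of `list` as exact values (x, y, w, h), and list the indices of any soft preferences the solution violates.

1. list.x = 109  [list.left = search.right + 13]
2. list.y = 42  [search.top = list.top]
3. list.w = 138  [hero.right = list.right + 13]
4. list.h = 82  [header.top = list.bottom + 13]

list = (x=109, y=42, w=138, h=82)
violated soft preferences: 19, 20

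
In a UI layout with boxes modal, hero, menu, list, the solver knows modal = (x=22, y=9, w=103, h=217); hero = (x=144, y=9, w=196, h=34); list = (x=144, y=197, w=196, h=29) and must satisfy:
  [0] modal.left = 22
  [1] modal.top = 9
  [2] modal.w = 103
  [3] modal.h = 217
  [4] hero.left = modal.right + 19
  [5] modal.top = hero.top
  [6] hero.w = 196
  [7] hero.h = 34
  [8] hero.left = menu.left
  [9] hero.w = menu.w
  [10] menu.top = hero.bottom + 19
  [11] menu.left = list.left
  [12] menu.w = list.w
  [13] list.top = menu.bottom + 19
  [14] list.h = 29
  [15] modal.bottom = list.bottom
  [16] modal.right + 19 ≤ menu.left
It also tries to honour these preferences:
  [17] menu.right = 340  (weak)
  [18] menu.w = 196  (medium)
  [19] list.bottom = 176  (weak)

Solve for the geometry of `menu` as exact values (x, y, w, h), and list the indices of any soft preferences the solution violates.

1. menu.x = 144  [hero.left = menu.left]
2. menu.w = 196  [hero.w = menu.w]
3. menu.y = 62  [menu.top = hero.bottom + 19]
4. menu.h = 116  [list.top = menu.bottom + 19]

menu = (x=144, y=62, w=196, h=116)
violated soft preferences: 19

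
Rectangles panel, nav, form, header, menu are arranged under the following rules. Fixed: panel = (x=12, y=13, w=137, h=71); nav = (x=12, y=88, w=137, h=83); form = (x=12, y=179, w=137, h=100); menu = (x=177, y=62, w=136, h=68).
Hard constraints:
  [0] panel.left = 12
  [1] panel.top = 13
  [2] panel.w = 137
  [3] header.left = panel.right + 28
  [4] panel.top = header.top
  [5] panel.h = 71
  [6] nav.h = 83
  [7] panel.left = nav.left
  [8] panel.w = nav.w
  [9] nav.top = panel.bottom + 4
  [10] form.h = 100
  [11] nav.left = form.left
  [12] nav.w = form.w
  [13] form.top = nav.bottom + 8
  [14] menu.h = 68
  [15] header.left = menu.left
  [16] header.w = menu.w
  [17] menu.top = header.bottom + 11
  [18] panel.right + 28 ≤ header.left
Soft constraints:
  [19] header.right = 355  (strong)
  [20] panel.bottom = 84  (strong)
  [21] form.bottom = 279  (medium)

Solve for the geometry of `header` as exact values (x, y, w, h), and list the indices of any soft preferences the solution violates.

1. header.x = 177  [header.left = panel.right + 28]
2. header.y = 13  [panel.top = header.top]
3. header.w = 136  [header.w = menu.w]
4. header.h = 38  [menu.top = header.bottom + 11]

header = (x=177, y=13, w=136, h=38)
violated soft preferences: 19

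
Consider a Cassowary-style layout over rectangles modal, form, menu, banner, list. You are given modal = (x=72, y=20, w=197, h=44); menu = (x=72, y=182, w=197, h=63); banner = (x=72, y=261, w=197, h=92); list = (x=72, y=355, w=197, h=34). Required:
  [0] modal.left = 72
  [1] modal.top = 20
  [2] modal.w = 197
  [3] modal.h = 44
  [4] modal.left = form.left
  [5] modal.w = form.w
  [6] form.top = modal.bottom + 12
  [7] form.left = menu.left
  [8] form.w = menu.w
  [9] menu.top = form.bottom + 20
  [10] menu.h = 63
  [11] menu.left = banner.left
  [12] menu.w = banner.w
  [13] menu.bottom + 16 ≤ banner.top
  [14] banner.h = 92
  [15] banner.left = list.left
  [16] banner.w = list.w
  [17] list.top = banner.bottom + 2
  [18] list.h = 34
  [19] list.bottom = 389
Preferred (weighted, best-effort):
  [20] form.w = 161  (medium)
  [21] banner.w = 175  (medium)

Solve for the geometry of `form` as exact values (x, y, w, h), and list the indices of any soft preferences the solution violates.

1. form.x = 72  [modal.left = form.left]
2. form.w = 197  [modal.w = form.w]
3. form.y = 76  [form.top = modal.bottom + 12]
4. form.h = 86  [menu.top = form.bottom + 20]

form = (x=72, y=76, w=197, h=86)
violated soft preferences: 20, 21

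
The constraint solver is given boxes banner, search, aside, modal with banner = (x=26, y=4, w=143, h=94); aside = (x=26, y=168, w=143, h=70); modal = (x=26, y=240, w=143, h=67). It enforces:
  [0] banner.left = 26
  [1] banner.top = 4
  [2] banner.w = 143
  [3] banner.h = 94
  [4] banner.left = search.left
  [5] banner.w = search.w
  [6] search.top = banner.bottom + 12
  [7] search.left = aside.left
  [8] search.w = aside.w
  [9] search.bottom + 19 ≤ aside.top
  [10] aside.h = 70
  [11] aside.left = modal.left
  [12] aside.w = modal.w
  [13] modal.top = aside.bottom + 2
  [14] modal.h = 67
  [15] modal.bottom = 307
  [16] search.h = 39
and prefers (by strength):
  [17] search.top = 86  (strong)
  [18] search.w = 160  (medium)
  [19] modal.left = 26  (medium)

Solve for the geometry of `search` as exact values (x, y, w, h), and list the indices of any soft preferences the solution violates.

1. search.x = 26  [banner.left = search.left]
2. search.w = 143  [banner.w = search.w]
3. search.y = 110  [search.top = banner.bottom + 12]
4. search.h = 39  [search.h = 39]

search = (x=26, y=110, w=143, h=39)
violated soft preferences: 17, 18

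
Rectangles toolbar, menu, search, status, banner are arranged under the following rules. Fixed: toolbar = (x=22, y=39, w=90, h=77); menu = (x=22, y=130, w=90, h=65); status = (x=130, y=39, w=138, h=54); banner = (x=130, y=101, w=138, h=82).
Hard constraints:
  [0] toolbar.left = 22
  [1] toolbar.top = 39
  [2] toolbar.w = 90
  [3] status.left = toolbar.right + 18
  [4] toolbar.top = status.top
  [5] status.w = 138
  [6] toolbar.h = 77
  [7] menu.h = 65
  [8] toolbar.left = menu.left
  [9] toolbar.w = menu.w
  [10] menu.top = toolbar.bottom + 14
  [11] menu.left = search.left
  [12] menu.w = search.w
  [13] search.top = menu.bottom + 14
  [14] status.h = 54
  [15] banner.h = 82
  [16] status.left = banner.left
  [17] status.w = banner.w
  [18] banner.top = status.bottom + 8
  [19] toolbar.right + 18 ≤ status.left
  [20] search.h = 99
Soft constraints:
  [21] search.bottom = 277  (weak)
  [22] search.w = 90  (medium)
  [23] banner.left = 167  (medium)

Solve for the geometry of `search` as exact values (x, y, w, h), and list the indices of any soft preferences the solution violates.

1. search.x = 22  [menu.left = search.left]
2. search.w = 90  [menu.w = search.w]
3. search.y = 209  [search.top = menu.bottom + 14]
4. search.h = 99  [search.h = 99]

search = (x=22, y=209, w=90, h=99)
violated soft preferences: 21, 23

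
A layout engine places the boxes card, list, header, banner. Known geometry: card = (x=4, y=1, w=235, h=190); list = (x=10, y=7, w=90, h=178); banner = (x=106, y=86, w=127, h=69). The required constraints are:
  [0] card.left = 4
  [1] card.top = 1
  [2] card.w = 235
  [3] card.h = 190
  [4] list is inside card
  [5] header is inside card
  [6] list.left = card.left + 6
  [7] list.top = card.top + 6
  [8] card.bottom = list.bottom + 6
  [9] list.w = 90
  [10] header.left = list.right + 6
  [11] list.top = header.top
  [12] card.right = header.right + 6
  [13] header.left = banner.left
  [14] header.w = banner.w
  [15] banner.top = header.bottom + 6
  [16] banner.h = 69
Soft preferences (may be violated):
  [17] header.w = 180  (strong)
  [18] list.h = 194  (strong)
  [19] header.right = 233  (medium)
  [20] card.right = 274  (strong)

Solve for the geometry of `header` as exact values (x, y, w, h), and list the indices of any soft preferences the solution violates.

1. header.x = 106  [header.left = list.right + 6]
2. header.y = 7  [list.top = header.top]
3. header.w = 127  [card.right = header.right + 6]
4. header.h = 73  [banner.top = header.bottom + 6]

header = (x=106, y=7, w=127, h=73)
violated soft preferences: 17, 18, 20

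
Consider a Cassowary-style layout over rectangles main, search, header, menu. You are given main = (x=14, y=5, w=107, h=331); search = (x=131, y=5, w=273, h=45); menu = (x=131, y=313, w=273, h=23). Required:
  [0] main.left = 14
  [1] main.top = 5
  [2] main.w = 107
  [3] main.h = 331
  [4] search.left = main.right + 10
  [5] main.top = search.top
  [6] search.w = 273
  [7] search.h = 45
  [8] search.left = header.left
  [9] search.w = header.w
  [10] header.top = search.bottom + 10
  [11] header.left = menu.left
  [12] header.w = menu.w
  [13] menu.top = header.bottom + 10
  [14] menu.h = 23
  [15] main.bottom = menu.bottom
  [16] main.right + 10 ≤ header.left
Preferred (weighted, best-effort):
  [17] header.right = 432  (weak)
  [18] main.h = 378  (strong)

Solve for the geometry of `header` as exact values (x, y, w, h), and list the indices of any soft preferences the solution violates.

1. header.x = 131  [search.left = header.left]
2. header.w = 273  [search.w = header.w]
3. header.y = 60  [header.top = search.bottom + 10]
4. header.h = 243  [menu.top = header.bottom + 10]

header = (x=131, y=60, w=273, h=243)
violated soft preferences: 17, 18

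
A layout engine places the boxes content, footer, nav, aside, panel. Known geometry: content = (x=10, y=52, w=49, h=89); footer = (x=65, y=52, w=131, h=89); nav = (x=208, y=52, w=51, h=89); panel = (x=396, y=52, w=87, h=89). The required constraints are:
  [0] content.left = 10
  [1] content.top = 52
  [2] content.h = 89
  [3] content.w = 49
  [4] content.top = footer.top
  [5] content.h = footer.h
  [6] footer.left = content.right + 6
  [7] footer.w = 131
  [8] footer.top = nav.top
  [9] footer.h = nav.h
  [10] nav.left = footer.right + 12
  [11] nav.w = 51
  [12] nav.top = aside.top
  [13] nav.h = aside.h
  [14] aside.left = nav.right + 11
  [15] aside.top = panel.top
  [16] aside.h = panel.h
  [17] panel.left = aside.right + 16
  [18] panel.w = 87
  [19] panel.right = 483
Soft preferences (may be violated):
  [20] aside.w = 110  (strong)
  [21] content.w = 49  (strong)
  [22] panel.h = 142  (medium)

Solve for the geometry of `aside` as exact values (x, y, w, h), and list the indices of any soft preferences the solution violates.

1. aside.y = 52  [nav.top = aside.top]
2. aside.h = 89  [nav.h = aside.h]
3. aside.x = 270  [aside.left = nav.right + 11]
4. aside.w = 110  [panel.left = aside.right + 16]

aside = (x=270, y=52, w=110, h=89)
violated soft preferences: 22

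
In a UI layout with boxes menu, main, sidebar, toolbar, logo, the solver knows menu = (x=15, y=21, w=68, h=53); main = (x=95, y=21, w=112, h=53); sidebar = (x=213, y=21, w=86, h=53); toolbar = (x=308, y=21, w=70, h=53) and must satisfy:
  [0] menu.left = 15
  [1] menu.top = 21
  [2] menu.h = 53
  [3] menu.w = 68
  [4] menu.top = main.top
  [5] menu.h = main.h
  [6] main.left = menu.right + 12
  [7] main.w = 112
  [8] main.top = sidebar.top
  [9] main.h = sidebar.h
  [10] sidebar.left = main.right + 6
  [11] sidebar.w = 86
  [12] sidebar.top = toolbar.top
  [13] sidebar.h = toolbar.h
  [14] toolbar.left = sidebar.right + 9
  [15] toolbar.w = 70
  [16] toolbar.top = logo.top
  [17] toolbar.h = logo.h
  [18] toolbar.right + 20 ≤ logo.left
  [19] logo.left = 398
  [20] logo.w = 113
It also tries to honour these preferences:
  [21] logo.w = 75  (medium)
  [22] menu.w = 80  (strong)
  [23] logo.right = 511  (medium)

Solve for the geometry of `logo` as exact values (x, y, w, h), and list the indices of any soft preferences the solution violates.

1. logo.y = 21  [toolbar.top = logo.top]
2. logo.h = 53  [toolbar.h = logo.h]
3. logo.x = 398  [logo.left = 398]
4. logo.w = 113  [logo.w = 113]

logo = (x=398, y=21, w=113, h=53)
violated soft preferences: 21, 22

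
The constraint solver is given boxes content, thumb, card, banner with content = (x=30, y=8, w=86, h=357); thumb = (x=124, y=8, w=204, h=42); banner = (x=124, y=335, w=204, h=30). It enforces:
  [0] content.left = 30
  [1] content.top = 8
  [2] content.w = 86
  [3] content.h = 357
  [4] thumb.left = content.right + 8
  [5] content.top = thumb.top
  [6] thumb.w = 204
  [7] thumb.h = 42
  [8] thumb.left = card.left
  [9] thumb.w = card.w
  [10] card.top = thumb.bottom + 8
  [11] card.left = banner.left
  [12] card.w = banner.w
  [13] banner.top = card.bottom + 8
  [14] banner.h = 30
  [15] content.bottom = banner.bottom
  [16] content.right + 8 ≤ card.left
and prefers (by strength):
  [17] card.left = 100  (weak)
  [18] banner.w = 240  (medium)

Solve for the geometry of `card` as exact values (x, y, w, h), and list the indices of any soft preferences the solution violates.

card = (x=124, y=58, w=204, h=269)
violated soft preferences: 17, 18

1. card.x = 124  [thumb.left = card.left]
2. card.w = 204  [thumb.w = card.w]
3. card.y = 58  [card.top = thumb.bottom + 8]
4. card.h = 269  [banner.top = card.bottom + 8]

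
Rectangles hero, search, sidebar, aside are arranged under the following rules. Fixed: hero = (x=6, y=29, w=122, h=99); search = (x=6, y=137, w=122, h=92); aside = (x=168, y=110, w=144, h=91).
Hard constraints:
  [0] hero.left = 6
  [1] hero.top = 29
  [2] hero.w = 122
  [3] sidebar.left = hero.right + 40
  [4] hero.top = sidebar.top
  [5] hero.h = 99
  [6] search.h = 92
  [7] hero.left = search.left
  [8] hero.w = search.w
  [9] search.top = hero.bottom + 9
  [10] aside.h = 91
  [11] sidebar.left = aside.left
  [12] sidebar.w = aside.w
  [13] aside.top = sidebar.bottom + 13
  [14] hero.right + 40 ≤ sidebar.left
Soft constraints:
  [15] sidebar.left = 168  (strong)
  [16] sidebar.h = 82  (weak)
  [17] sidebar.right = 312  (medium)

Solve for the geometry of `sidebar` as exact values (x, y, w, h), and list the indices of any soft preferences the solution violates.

1. sidebar.x = 168  [sidebar.left = hero.right + 40]
2. sidebar.y = 29  [hero.top = sidebar.top]
3. sidebar.w = 144  [sidebar.w = aside.w]
4. sidebar.h = 68  [aside.top = sidebar.bottom + 13]

sidebar = (x=168, y=29, w=144, h=68)
violated soft preferences: 16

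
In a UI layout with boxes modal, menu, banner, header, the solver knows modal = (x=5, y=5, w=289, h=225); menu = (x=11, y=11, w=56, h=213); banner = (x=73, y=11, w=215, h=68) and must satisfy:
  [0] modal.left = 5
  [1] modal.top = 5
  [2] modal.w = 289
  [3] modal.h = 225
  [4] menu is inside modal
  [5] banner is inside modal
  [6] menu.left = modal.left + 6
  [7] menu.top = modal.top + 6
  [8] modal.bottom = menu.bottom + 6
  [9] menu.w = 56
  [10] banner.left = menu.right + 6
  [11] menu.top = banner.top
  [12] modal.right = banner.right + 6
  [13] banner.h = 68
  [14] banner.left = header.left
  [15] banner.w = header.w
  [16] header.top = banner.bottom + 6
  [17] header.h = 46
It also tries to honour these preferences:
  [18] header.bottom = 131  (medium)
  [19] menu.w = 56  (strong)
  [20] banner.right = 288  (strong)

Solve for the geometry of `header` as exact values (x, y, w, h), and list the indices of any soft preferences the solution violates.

1. header.x = 73  [banner.left = header.left]
2. header.w = 215  [banner.w = header.w]
3. header.y = 85  [header.top = banner.bottom + 6]
4. header.h = 46  [header.h = 46]

header = (x=73, y=85, w=215, h=46)
violated soft preferences: none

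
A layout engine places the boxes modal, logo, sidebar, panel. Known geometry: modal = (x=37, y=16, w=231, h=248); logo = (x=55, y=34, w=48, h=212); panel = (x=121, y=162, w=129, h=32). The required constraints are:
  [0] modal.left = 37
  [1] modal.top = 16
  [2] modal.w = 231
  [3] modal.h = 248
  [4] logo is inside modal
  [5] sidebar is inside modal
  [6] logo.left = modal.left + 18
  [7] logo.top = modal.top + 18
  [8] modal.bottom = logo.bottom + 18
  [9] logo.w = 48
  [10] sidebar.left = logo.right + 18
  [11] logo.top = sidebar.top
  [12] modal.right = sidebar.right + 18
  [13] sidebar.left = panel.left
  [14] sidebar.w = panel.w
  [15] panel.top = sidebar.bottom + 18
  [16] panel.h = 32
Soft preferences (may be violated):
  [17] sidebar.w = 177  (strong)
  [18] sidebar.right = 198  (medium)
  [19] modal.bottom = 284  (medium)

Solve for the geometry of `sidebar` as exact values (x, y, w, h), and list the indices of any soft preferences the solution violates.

sidebar = (x=121, y=34, w=129, h=110)
violated soft preferences: 17, 18, 19

1. sidebar.x = 121  [sidebar.left = logo.right + 18]
2. sidebar.y = 34  [logo.top = sidebar.top]
3. sidebar.w = 129  [modal.right = sidebar.right + 18]
4. sidebar.h = 110  [panel.top = sidebar.bottom + 18]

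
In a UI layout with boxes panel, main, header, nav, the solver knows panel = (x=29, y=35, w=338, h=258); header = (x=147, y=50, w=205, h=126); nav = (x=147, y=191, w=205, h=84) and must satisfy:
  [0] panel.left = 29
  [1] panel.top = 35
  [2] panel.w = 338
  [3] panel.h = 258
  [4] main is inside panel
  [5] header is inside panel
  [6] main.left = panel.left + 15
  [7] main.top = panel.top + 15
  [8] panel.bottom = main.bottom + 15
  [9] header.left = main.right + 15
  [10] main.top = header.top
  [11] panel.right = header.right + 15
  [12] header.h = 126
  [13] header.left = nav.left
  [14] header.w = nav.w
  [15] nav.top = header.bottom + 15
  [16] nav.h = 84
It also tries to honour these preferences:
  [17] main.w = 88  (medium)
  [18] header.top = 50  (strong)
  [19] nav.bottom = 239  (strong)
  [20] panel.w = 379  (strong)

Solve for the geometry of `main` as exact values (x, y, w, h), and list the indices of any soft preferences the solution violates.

1. main.x = 44  [main.left = panel.left + 15]
2. main.y = 50  [main.top = panel.top + 15]
3. main.h = 228  [panel.bottom = main.bottom + 15]
4. main.w = 88  [header.left = main.right + 15]

main = (x=44, y=50, w=88, h=228)
violated soft preferences: 19, 20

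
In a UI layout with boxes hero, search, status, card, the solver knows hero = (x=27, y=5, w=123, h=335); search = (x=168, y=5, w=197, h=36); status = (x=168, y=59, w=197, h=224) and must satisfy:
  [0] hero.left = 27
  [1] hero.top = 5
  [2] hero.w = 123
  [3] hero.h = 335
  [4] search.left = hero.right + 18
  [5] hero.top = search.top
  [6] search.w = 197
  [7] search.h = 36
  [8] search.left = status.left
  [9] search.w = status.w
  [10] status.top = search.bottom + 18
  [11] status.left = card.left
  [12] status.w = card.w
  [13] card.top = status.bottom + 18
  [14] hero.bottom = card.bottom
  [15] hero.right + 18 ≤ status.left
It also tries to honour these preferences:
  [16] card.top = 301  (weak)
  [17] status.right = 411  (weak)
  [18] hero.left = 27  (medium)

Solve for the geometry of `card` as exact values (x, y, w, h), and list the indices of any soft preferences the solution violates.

card = (x=168, y=301, w=197, h=39)
violated soft preferences: 17

1. card.x = 168  [status.left = card.left]
2. card.w = 197  [status.w = card.w]
3. card.y = 301  [card.top = status.bottom + 18]
4. card.h = 39  [hero.bottom = card.bottom]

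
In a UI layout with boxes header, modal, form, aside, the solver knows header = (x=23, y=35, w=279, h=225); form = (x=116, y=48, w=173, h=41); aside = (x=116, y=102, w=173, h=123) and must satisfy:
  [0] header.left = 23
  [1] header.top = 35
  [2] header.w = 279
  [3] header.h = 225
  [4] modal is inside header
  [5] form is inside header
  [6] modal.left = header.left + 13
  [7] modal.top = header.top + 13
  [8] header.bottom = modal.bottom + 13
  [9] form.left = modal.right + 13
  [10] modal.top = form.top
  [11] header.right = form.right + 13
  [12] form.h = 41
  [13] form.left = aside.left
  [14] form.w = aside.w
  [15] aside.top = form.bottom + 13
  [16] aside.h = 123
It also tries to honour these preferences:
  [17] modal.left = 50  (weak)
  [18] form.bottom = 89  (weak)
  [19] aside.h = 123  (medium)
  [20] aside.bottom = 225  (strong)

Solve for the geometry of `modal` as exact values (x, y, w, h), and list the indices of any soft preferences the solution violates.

modal = (x=36, y=48, w=67, h=199)
violated soft preferences: 17

1. modal.x = 36  [modal.left = header.left + 13]
2. modal.y = 48  [modal.top = header.top + 13]
3. modal.h = 199  [header.bottom = modal.bottom + 13]
4. modal.w = 67  [form.left = modal.right + 13]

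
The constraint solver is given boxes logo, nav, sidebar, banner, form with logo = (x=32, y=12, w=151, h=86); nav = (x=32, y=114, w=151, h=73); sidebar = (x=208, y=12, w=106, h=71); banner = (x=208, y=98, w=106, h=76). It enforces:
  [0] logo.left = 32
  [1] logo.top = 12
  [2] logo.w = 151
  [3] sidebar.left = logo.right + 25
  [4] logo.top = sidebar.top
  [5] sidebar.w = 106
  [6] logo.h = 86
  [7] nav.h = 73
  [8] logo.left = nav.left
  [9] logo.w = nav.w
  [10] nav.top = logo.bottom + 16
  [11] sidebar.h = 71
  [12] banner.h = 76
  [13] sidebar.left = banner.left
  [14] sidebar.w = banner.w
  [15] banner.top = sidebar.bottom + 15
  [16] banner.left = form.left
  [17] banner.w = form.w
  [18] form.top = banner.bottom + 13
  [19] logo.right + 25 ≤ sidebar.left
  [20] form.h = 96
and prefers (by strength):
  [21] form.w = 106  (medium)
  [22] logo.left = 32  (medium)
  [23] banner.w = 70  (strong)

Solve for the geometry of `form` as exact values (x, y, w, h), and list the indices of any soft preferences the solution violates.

form = (x=208, y=187, w=106, h=96)
violated soft preferences: 23

1. form.x = 208  [banner.left = form.left]
2. form.w = 106  [banner.w = form.w]
3. form.y = 187  [form.top = banner.bottom + 13]
4. form.h = 96  [form.h = 96]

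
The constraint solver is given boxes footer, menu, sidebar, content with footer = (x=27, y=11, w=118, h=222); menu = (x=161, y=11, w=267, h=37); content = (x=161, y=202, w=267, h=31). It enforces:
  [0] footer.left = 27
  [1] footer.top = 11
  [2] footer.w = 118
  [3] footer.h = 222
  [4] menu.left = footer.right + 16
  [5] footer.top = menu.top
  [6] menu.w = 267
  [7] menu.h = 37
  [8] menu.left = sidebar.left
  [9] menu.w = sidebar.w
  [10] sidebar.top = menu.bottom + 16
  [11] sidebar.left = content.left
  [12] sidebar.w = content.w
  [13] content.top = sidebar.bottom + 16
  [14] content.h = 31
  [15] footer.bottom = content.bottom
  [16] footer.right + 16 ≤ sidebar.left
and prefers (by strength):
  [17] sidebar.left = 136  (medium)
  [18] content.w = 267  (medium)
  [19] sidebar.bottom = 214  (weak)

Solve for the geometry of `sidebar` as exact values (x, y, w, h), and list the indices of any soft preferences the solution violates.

1. sidebar.x = 161  [menu.left = sidebar.left]
2. sidebar.w = 267  [menu.w = sidebar.w]
3. sidebar.y = 64  [sidebar.top = menu.bottom + 16]
4. sidebar.h = 122  [content.top = sidebar.bottom + 16]

sidebar = (x=161, y=64, w=267, h=122)
violated soft preferences: 17, 19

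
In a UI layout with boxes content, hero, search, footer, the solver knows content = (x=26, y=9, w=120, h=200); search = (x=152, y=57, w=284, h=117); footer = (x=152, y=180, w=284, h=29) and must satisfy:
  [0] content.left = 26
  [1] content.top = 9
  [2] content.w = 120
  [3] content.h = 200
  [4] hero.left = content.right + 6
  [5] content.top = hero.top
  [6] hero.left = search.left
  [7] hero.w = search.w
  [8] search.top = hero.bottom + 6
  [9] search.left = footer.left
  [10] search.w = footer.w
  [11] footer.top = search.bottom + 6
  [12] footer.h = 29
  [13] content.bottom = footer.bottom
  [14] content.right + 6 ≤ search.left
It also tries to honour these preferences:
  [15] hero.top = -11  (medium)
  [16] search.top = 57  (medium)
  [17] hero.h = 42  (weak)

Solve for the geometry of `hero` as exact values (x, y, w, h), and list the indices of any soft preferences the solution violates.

1. hero.x = 152  [hero.left = content.right + 6]
2. hero.y = 9  [content.top = hero.top]
3. hero.w = 284  [hero.w = search.w]
4. hero.h = 42  [search.top = hero.bottom + 6]

hero = (x=152, y=9, w=284, h=42)
violated soft preferences: 15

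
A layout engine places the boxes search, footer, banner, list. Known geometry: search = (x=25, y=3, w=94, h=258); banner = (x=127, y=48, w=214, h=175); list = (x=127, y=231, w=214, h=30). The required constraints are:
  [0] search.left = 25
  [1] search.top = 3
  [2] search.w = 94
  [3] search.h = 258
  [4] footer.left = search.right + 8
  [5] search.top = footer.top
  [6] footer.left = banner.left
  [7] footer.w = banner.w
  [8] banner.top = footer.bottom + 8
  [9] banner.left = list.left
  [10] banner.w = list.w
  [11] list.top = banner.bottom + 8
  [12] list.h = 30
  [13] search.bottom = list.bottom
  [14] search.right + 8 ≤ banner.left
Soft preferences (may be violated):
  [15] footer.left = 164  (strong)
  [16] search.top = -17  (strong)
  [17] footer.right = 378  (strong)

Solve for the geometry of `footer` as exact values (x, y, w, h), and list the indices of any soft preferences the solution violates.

footer = (x=127, y=3, w=214, h=37)
violated soft preferences: 15, 16, 17

1. footer.x = 127  [footer.left = search.right + 8]
2. footer.y = 3  [search.top = footer.top]
3. footer.w = 214  [footer.w = banner.w]
4. footer.h = 37  [banner.top = footer.bottom + 8]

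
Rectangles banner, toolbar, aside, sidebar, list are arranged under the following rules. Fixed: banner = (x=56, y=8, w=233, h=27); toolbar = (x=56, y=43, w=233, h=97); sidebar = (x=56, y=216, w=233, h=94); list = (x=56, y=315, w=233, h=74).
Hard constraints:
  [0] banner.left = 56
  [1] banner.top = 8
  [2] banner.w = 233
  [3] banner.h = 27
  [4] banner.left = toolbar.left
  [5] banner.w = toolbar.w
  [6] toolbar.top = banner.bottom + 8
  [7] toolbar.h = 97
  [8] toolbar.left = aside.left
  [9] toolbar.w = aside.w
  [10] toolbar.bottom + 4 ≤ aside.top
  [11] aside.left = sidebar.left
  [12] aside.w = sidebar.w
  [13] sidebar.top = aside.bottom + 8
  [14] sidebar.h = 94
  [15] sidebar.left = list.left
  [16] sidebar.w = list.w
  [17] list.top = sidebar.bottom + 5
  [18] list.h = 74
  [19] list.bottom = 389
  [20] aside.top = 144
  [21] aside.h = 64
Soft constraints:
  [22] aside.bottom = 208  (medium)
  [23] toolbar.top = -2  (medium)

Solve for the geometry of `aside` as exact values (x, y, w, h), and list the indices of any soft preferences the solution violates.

aside = (x=56, y=144, w=233, h=64)
violated soft preferences: 23

1. aside.x = 56  [toolbar.left = aside.left]
2. aside.w = 233  [toolbar.w = aside.w]
3. aside.y = 144  [aside.top = 144]
4. aside.h = 64  [aside.h = 64]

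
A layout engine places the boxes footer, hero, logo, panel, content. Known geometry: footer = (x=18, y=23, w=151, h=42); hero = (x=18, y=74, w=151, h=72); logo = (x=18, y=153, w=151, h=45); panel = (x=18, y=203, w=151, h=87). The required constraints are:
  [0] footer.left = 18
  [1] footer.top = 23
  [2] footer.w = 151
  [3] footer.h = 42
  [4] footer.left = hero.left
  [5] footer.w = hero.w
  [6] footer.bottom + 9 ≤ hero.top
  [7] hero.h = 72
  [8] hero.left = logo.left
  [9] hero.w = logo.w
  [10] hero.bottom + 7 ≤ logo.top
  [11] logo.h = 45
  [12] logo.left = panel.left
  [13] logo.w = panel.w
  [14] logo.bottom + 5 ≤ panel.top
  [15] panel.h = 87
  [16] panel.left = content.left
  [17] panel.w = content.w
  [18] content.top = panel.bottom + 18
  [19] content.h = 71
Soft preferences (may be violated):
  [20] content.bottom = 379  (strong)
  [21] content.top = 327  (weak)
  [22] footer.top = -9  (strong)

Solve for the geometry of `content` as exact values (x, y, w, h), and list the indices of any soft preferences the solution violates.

content = (x=18, y=308, w=151, h=71)
violated soft preferences: 21, 22

1. content.x = 18  [panel.left = content.left]
2. content.w = 151  [panel.w = content.w]
3. content.y = 308  [content.top = panel.bottom + 18]
4. content.h = 71  [content.h = 71]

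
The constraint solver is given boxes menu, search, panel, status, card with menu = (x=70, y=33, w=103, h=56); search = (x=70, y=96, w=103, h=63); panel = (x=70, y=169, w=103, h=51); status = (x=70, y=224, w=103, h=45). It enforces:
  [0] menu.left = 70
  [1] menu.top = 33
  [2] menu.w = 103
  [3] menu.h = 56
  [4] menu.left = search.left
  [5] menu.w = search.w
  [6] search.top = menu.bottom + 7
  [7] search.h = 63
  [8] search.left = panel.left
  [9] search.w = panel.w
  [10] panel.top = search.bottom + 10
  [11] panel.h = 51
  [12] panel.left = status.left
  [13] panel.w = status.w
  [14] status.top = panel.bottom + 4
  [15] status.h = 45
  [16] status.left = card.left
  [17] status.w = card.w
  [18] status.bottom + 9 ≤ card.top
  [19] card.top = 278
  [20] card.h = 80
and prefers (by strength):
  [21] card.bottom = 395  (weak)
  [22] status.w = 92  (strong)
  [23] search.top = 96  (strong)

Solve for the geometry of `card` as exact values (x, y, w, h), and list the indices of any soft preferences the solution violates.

card = (x=70, y=278, w=103, h=80)
violated soft preferences: 21, 22

1. card.x = 70  [status.left = card.left]
2. card.w = 103  [status.w = card.w]
3. card.y = 278  [card.top = 278]
4. card.h = 80  [card.h = 80]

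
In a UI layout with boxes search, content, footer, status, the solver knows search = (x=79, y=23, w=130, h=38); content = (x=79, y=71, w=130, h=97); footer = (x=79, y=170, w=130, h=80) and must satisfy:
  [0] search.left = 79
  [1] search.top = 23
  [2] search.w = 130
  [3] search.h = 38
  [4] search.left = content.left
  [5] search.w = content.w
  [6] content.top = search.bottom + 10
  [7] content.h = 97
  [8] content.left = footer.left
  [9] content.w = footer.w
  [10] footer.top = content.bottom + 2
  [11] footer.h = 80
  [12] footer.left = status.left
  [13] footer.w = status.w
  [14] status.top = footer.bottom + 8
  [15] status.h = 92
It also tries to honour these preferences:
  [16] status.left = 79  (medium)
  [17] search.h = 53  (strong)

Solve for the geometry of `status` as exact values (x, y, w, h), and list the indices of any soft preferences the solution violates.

1. status.x = 79  [footer.left = status.left]
2. status.w = 130  [footer.w = status.w]
3. status.y = 258  [status.top = footer.bottom + 8]
4. status.h = 92  [status.h = 92]

status = (x=79, y=258, w=130, h=92)
violated soft preferences: 17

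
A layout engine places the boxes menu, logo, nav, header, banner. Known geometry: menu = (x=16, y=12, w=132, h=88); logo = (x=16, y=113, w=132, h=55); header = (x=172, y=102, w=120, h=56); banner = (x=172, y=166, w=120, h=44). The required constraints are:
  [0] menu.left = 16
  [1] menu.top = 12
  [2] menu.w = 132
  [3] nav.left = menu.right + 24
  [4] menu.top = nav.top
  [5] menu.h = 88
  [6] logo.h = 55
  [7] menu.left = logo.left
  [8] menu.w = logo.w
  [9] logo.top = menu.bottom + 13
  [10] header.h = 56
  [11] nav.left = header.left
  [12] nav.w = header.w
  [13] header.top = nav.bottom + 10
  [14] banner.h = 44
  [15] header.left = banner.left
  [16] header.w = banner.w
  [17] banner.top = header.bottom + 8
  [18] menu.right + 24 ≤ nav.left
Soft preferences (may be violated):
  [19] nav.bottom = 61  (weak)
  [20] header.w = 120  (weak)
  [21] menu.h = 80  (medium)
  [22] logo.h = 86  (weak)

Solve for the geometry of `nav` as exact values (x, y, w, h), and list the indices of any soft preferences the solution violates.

nav = (x=172, y=12, w=120, h=80)
violated soft preferences: 19, 21, 22

1. nav.x = 172  [nav.left = menu.right + 24]
2. nav.y = 12  [menu.top = nav.top]
3. nav.w = 120  [nav.w = header.w]
4. nav.h = 80  [header.top = nav.bottom + 10]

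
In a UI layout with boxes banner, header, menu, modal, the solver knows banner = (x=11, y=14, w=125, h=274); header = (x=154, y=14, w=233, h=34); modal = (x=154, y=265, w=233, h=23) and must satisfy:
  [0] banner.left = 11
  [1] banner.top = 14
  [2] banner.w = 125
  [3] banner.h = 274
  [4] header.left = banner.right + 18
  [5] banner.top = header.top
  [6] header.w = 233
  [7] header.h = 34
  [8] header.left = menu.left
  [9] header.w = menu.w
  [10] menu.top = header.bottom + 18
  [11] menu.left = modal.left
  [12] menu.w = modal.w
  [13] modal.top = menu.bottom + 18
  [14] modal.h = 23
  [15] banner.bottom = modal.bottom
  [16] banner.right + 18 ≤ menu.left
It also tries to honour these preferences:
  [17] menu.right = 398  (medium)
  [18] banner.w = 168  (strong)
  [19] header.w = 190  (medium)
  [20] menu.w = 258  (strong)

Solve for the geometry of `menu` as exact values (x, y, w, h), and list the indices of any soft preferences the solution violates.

1. menu.x = 154  [header.left = menu.left]
2. menu.w = 233  [header.w = menu.w]
3. menu.y = 66  [menu.top = header.bottom + 18]
4. menu.h = 181  [modal.top = menu.bottom + 18]

menu = (x=154, y=66, w=233, h=181)
violated soft preferences: 17, 18, 19, 20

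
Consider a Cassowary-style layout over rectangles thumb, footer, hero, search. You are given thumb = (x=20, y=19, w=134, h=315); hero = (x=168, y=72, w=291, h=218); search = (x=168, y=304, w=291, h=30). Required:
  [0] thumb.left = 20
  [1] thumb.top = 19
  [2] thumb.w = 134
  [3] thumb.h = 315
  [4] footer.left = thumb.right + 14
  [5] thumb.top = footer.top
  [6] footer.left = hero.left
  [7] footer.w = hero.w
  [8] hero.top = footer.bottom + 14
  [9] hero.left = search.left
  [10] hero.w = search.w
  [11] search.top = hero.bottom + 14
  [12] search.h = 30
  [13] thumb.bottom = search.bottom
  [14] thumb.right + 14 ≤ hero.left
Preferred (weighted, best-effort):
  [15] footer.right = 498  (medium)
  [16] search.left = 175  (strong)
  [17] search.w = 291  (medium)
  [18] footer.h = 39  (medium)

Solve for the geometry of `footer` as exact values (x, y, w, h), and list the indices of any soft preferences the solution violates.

1. footer.x = 168  [footer.left = thumb.right + 14]
2. footer.y = 19  [thumb.top = footer.top]
3. footer.w = 291  [footer.w = hero.w]
4. footer.h = 39  [hero.top = footer.bottom + 14]

footer = (x=168, y=19, w=291, h=39)
violated soft preferences: 15, 16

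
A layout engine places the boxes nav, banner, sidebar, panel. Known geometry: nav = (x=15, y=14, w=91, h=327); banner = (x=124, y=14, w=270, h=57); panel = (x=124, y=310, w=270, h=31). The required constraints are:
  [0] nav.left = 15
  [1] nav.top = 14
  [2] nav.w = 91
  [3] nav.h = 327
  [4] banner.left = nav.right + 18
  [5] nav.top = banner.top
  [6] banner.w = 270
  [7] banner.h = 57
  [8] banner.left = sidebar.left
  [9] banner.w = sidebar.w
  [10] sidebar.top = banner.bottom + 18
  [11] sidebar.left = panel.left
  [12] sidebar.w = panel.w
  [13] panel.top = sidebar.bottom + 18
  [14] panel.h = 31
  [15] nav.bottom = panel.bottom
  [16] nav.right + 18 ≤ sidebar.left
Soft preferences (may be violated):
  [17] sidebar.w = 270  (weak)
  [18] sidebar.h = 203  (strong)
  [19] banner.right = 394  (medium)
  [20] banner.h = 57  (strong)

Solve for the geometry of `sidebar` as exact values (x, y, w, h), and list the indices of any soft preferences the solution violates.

sidebar = (x=124, y=89, w=270, h=203)
violated soft preferences: none

1. sidebar.x = 124  [banner.left = sidebar.left]
2. sidebar.w = 270  [banner.w = sidebar.w]
3. sidebar.y = 89  [sidebar.top = banner.bottom + 18]
4. sidebar.h = 203  [panel.top = sidebar.bottom + 18]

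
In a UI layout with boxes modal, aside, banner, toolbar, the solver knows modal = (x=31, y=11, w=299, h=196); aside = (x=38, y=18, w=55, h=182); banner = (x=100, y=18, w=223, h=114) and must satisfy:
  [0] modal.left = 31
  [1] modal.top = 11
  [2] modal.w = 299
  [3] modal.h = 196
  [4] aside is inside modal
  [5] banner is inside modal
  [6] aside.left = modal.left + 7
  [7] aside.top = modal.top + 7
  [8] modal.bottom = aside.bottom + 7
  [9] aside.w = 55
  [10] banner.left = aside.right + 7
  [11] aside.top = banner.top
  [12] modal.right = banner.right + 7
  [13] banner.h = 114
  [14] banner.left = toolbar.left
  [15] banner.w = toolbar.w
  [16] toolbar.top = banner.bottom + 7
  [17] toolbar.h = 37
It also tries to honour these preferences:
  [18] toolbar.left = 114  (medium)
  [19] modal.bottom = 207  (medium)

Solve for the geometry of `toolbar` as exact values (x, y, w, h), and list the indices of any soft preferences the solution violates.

1. toolbar.x = 100  [banner.left = toolbar.left]
2. toolbar.w = 223  [banner.w = toolbar.w]
3. toolbar.y = 139  [toolbar.top = banner.bottom + 7]
4. toolbar.h = 37  [toolbar.h = 37]

toolbar = (x=100, y=139, w=223, h=37)
violated soft preferences: 18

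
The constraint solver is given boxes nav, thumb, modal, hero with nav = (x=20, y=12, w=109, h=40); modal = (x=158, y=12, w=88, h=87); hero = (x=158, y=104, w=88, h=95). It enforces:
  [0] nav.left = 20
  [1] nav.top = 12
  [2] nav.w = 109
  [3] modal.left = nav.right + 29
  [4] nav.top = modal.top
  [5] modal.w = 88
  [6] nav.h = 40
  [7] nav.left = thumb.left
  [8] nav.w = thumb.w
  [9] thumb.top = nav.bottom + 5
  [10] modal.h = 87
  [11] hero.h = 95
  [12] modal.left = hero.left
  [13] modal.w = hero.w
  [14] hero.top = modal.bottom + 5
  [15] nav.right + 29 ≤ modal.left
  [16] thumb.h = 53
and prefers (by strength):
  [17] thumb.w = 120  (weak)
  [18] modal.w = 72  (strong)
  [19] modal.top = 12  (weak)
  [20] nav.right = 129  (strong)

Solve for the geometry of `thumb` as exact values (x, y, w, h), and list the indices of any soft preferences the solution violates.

1. thumb.x = 20  [nav.left = thumb.left]
2. thumb.w = 109  [nav.w = thumb.w]
3. thumb.y = 57  [thumb.top = nav.bottom + 5]
4. thumb.h = 53  [thumb.h = 53]

thumb = (x=20, y=57, w=109, h=53)
violated soft preferences: 17, 18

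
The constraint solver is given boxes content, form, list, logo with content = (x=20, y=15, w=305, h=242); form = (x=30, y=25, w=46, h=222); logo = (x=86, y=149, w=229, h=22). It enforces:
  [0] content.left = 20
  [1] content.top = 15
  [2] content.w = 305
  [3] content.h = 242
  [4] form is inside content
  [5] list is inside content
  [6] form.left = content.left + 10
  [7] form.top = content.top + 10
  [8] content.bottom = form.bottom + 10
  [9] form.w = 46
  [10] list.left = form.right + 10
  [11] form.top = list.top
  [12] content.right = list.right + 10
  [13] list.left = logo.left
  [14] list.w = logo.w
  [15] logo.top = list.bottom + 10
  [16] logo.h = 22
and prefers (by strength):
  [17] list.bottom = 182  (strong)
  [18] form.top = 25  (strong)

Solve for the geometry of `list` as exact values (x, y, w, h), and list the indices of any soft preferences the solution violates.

1. list.x = 86  [list.left = form.right + 10]
2. list.y = 25  [form.top = list.top]
3. list.w = 229  [content.right = list.right + 10]
4. list.h = 114  [logo.top = list.bottom + 10]

list = (x=86, y=25, w=229, h=114)
violated soft preferences: 17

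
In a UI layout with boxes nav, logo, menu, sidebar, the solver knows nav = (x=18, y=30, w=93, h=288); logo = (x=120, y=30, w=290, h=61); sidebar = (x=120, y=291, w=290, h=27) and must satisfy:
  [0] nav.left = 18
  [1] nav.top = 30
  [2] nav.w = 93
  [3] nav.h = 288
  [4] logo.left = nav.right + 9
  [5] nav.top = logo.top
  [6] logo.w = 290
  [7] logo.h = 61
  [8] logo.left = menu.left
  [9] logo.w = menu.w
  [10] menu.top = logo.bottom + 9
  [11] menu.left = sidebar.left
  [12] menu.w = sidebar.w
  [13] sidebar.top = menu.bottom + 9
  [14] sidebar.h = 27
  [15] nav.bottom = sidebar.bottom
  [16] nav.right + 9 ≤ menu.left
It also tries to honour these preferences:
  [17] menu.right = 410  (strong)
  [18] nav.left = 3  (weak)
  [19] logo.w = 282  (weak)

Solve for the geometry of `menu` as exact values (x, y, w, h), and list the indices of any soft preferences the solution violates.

1. menu.x = 120  [logo.left = menu.left]
2. menu.w = 290  [logo.w = menu.w]
3. menu.y = 100  [menu.top = logo.bottom + 9]
4. menu.h = 182  [sidebar.top = menu.bottom + 9]

menu = (x=120, y=100, w=290, h=182)
violated soft preferences: 18, 19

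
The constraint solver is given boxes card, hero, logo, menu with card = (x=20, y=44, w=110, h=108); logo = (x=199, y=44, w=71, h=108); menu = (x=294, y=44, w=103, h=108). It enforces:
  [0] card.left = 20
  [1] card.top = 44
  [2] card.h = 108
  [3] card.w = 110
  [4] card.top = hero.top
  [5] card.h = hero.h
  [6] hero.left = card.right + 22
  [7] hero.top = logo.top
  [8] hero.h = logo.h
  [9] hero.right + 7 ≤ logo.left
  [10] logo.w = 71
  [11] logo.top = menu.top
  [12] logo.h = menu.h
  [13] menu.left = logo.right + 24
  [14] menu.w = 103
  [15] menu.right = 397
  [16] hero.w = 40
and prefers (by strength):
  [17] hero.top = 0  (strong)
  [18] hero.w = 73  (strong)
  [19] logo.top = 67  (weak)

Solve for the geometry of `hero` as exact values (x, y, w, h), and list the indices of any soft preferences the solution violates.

hero = (x=152, y=44, w=40, h=108)
violated soft preferences: 17, 18, 19

1. hero.y = 44  [card.top = hero.top]
2. hero.h = 108  [card.h = hero.h]
3. hero.x = 152  [hero.left = card.right + 22]
4. hero.w = 40  [hero.w = 40]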